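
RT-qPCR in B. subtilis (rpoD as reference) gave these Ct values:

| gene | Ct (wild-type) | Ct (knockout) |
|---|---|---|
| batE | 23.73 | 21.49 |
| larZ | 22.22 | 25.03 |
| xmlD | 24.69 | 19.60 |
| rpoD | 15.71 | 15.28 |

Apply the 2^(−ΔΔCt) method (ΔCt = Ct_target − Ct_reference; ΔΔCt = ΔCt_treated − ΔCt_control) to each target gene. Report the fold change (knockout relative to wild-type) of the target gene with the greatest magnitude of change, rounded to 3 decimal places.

25.281

batE: ΔΔCt = (21.49−15.28) − (23.73−15.71) = 6.21 − 8.02 = -1.81; fold change = 2^1.81 = 3.506
larZ: ΔΔCt = (25.03−15.28) − (22.22−15.71) = 9.75 − 6.51 = 3.24; fold change = 2^-3.24 = 0.106
xmlD: ΔΔCt = (19.60−15.28) − (24.69−15.71) = 4.32 − 8.98 = -4.66; fold change = 2^4.66 = 25.281
xmlD has the largest |ΔΔCt| = 4.66.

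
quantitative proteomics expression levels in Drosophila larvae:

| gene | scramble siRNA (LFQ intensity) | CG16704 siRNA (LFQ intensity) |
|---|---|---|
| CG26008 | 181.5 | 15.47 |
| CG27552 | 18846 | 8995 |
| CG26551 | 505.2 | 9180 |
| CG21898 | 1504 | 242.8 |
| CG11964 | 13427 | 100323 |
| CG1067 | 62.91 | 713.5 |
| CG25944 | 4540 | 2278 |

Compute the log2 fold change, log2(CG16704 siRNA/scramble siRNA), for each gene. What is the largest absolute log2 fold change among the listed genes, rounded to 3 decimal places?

4.184

log2(15.47/181.5) = -3.552  (CG26008)
log2(8995/18846) = -1.067  (CG27552)
log2(9180/505.2) = 4.184  (CG26551)
log2(242.8/1504) = -2.631  (CG21898)
log2(100323/13427) = 2.901  (CG11964)
log2(713.5/62.91) = 3.504  (CG1067)
log2(2278/4540) = -0.995  (CG25944)
The largest magnitude belongs to CG26551.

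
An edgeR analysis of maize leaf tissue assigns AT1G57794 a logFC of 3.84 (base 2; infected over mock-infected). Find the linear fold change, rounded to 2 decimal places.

Fold change = 2^(3.84) = 14.320

14.32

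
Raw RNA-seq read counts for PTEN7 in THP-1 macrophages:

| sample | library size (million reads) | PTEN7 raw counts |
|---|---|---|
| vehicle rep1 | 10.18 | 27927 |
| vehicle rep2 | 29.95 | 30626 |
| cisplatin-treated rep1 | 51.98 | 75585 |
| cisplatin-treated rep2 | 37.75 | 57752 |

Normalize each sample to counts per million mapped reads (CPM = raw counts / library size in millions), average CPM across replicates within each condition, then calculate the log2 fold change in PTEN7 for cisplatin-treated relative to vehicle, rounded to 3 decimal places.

CPM(vehicle rep1) = 27927 / 10.18 = 2743.3202
CPM(vehicle rep2) = 30626 / 29.95 = 1022.5710
CPM(cisplatin-treated rep1) = 75585 / 51.98 = 1454.1170
CPM(cisplatin-treated rep2) = 57752 / 37.75 = 1529.8543
mean CPM(vehicle) = 1882.9456; mean CPM(cisplatin-treated) = 1491.9856
Fold change = 1491.9856 / 1882.9456 = 0.79237
log2(0.79237) = -0.3358

-0.336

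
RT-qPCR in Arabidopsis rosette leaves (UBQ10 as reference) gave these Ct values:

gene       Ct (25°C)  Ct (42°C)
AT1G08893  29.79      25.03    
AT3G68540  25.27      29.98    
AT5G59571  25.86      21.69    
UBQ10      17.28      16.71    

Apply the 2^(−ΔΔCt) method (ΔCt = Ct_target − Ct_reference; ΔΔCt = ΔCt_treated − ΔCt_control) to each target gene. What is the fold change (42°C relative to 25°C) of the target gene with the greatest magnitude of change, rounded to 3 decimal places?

0.026

AT1G08893: ΔΔCt = (25.03−16.71) − (29.79−17.28) = 8.32 − 12.51 = -4.19; fold change = 2^4.19 = 18.252
AT3G68540: ΔΔCt = (29.98−16.71) − (25.27−17.28) = 13.27 − 7.99 = 5.28; fold change = 2^-5.28 = 0.026
AT5G59571: ΔΔCt = (21.69−16.71) − (25.86−17.28) = 4.98 − 8.58 = -3.60; fold change = 2^3.60 = 12.126
AT3G68540 has the largest |ΔΔCt| = 5.28.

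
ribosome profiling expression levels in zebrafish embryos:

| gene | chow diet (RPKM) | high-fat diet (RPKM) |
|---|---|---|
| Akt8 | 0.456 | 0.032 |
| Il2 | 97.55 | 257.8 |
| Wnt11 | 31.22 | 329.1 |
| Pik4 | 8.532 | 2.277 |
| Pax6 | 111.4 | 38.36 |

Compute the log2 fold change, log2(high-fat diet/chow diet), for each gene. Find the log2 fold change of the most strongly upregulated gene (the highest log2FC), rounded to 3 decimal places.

3.398

log2(0.032/0.456) = -3.833  (Akt8)
log2(257.8/97.55) = 1.402  (Il2)
log2(329.1/31.22) = 3.398  (Wnt11)
log2(2.277/8.532) = -1.906  (Pik4)
log2(38.36/111.4) = -1.538  (Pax6)
Wnt11 is most strongly upregulated.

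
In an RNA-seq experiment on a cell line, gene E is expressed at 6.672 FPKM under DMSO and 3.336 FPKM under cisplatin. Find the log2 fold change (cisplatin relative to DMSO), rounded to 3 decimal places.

Fold change = 3.336 / 6.672 = 0.5000
log2(0.5000) = -1.0000

-1.000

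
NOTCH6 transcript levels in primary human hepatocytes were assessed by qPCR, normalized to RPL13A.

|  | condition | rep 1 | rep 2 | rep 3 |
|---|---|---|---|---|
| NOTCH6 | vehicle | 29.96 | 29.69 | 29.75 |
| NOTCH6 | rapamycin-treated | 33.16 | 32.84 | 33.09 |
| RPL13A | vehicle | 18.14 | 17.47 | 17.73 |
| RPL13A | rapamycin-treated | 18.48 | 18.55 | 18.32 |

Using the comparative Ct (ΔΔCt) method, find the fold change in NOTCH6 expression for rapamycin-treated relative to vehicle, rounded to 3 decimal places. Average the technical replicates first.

Mean Ct: NOTCH6 vehicle 29.800; NOTCH6 rapamycin-treated 33.030; RPL13A vehicle 17.780; RPL13A rapamycin-treated 18.450
ΔCt(vehicle) = 29.800 − 17.780 = 12.020
ΔCt(rapamycin-treated) = 33.030 − 18.450 = 14.580
ΔΔCt = 14.580 − 12.020 = 2.560
Fold change = 2^(−2.560) = 0.1696

0.170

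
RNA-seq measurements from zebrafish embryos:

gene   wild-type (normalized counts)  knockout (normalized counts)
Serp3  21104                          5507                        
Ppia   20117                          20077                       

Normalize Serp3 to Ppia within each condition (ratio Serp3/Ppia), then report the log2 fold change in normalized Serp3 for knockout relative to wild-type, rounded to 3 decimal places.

-1.935

Serp3/Ppia (wild-type) = 21104 / 20117 = 1.0491
Serp3/Ppia (knockout) = 5507 / 20077 = 0.27429
Fold change = 0.27429 / 1.0491 = 0.2615
log2(0.2615) = -1.9353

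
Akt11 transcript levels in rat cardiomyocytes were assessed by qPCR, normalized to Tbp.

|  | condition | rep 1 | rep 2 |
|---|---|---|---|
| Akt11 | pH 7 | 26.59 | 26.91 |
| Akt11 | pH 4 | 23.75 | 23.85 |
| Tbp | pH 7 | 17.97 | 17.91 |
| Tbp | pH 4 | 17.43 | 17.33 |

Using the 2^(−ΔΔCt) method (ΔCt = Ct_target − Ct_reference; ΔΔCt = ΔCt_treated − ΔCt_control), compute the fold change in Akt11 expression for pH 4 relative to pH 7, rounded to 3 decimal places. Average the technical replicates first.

Mean Ct: Akt11 pH 7 26.750; Akt11 pH 4 23.800; Tbp pH 7 17.940; Tbp pH 4 17.380
ΔCt(pH 7) = 26.750 − 17.940 = 8.810
ΔCt(pH 4) = 23.800 − 17.380 = 6.420
ΔΔCt = 6.420 − 8.810 = -2.390
Fold change = 2^(−(-2.390)) = 2^2.390 = 5.2416

5.242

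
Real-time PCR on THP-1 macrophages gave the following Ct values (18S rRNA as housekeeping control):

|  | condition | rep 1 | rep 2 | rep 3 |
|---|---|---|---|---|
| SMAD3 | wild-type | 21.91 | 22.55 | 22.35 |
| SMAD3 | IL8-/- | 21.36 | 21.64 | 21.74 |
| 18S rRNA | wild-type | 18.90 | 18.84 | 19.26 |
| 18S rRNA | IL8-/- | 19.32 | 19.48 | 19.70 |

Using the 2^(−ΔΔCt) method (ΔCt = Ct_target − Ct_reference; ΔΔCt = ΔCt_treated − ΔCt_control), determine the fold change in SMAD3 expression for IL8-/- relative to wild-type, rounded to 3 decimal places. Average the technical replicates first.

Mean Ct: SMAD3 wild-type 22.270; SMAD3 IL8-/- 21.580; 18S rRNA wild-type 19.000; 18S rRNA IL8-/- 19.500
ΔCt(wild-type) = 22.270 − 19.000 = 3.270
ΔCt(IL8-/-) = 21.580 − 19.500 = 2.080
ΔΔCt = 2.080 − 3.270 = -1.190
Fold change = 2^(−(-1.190)) = 2^1.190 = 2.2815

2.282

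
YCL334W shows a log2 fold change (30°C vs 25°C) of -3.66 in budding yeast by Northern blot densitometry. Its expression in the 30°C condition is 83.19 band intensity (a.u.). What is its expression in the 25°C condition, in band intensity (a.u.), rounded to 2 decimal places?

Fold change = 2^(-3.66) = 0.0791
25°C expression = 83.19 / 0.0791 = 1051.58

1051.58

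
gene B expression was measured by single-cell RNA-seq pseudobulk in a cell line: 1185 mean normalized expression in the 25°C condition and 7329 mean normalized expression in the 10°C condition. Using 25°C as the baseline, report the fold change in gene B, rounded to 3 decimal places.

Fold change = 7329 / 1185 = 6.1848
gene B is upregulated.

6.185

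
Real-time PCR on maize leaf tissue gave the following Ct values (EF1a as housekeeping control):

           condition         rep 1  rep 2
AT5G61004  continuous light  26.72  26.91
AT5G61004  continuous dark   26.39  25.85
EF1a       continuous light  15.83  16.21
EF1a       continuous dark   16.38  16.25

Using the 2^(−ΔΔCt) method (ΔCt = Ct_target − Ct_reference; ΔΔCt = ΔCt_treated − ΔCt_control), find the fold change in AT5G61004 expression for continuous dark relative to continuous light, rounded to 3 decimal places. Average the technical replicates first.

Mean Ct: AT5G61004 continuous light 26.815; AT5G61004 continuous dark 26.120; EF1a continuous light 16.020; EF1a continuous dark 16.315
ΔCt(continuous light) = 26.815 − 16.020 = 10.795
ΔCt(continuous dark) = 26.120 − 16.315 = 9.805
ΔΔCt = 9.805 − 10.795 = -0.990
Fold change = 2^(−(-0.990)) = 2^0.990 = 1.9862

1.986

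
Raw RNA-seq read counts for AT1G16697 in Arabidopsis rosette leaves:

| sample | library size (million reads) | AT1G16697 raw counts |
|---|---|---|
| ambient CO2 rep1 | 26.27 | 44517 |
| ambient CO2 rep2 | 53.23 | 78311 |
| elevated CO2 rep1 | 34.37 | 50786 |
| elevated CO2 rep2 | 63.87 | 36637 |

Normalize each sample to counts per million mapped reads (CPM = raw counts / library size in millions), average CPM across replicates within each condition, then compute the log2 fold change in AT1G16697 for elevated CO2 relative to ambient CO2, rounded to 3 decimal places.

-0.626

CPM(ambient CO2 rep1) = 44517 / 26.27 = 1694.5946
CPM(ambient CO2 rep2) = 78311 / 53.23 = 1471.1817
CPM(elevated CO2 rep1) = 50786 / 34.37 = 1477.6258
CPM(elevated CO2 rep2) = 36637 / 63.87 = 573.6183
mean CPM(ambient CO2) = 1582.8881; mean CPM(elevated CO2) = 1025.6221
Fold change = 1025.6221 / 1582.8881 = 0.64794
log2(0.64794) = -0.6261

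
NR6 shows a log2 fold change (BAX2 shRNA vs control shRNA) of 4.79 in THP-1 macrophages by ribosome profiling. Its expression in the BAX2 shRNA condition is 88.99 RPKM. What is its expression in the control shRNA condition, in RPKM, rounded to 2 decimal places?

3.22

Fold change = 2^(4.79) = 27.6652
control shRNA expression = 88.99 / 27.6652 = 3.22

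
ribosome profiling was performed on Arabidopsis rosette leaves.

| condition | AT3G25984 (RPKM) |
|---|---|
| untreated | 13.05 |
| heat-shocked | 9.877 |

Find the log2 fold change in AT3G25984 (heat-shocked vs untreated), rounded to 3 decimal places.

-0.402

Fold change = 9.877 / 13.05 = 0.7569
log2(0.7569) = -0.4019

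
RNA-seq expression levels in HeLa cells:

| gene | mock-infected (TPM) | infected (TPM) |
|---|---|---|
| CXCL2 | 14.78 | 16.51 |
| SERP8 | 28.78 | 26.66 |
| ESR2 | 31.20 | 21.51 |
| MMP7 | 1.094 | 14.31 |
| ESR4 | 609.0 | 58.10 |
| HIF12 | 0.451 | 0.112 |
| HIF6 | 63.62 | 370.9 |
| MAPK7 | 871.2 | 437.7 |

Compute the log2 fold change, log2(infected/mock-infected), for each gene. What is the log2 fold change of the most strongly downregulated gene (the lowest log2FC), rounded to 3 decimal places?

-3.390

log2(16.51/14.78) = 0.160  (CXCL2)
log2(26.66/28.78) = -0.110  (SERP8)
log2(21.51/31.20) = -0.537  (ESR2)
log2(14.31/1.094) = 3.709  (MMP7)
log2(58.10/609.0) = -3.390  (ESR4)
log2(0.112/0.451) = -2.010  (HIF12)
log2(370.9/63.62) = 2.543  (HIF6)
log2(437.7/871.2) = -0.993  (MAPK7)
ESR4 is most strongly downregulated.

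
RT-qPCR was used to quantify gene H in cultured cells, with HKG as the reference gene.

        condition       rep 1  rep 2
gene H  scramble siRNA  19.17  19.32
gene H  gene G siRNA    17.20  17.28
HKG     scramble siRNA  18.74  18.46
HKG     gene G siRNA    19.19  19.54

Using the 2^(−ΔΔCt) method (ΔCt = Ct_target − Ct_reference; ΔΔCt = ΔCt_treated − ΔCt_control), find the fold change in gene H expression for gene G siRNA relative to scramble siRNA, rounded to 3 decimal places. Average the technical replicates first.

6.821

Mean Ct: gene H scramble siRNA 19.245; gene H gene G siRNA 17.240; HKG scramble siRNA 18.600; HKG gene G siRNA 19.365
ΔCt(scramble siRNA) = 19.245 − 18.600 = 0.645
ΔCt(gene G siRNA) = 17.240 − 19.365 = -2.125
ΔΔCt = -2.125 − 0.645 = -2.770
Fold change = 2^(−(-2.770)) = 2^2.770 = 6.8211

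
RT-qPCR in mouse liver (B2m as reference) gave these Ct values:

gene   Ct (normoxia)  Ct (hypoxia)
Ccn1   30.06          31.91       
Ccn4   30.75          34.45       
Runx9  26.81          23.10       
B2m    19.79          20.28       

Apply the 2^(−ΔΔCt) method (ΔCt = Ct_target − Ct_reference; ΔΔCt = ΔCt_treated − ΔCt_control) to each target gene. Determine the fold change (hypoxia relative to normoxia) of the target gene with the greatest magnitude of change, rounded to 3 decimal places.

18.379

Ccn1: ΔΔCt = (31.91−20.28) − (30.06−19.79) = 11.63 − 10.27 = 1.36; fold change = 2^-1.36 = 0.390
Ccn4: ΔΔCt = (34.45−20.28) − (30.75−19.79) = 14.17 − 10.96 = 3.21; fold change = 2^-3.21 = 0.108
Runx9: ΔΔCt = (23.10−20.28) − (26.81−19.79) = 2.82 − 7.02 = -4.20; fold change = 2^4.20 = 18.379
Runx9 has the largest |ΔΔCt| = 4.20.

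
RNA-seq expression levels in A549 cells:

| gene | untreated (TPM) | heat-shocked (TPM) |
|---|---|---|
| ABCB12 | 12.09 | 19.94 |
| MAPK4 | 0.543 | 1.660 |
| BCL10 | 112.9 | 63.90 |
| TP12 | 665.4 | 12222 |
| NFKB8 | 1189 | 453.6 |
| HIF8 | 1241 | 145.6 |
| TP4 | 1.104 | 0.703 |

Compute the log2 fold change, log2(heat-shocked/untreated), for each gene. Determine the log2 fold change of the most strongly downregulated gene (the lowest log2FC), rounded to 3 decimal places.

log2(19.94/12.09) = 0.722  (ABCB12)
log2(1.660/0.543) = 1.612  (MAPK4)
log2(63.90/112.9) = -0.821  (BCL10)
log2(12222/665.4) = 4.199  (TP12)
log2(453.6/1189) = -1.390  (NFKB8)
log2(145.6/1241) = -3.091  (HIF8)
log2(0.703/1.104) = -0.651  (TP4)
HIF8 is most strongly downregulated.

-3.091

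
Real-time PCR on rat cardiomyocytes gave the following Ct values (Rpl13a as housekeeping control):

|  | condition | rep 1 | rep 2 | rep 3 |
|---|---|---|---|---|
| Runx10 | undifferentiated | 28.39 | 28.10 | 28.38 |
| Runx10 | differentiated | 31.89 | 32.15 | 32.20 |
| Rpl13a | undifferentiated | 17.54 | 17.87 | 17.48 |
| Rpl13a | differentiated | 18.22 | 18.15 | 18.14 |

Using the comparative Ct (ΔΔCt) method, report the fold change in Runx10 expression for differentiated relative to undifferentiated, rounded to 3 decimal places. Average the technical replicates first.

Mean Ct: Runx10 undifferentiated 28.290; Runx10 differentiated 32.080; Rpl13a undifferentiated 17.630; Rpl13a differentiated 18.170
ΔCt(undifferentiated) = 28.290 − 17.630 = 10.660
ΔCt(differentiated) = 32.080 − 18.170 = 13.910
ΔΔCt = 13.910 − 10.660 = 3.250
Fold change = 2^(−3.250) = 0.1051

0.105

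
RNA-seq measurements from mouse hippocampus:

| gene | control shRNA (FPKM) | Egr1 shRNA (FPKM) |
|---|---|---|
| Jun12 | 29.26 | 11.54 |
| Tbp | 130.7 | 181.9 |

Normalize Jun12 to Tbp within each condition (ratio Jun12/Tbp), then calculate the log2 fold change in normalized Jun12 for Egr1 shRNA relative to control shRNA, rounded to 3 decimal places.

Jun12/Tbp (control shRNA) = 29.26 / 130.7 = 0.22387
Jun12/Tbp (Egr1 shRNA) = 11.54 / 181.9 = 0.063441
Fold change = 0.063441 / 0.22387 = 0.2834
log2(0.2834) = -1.8192

-1.819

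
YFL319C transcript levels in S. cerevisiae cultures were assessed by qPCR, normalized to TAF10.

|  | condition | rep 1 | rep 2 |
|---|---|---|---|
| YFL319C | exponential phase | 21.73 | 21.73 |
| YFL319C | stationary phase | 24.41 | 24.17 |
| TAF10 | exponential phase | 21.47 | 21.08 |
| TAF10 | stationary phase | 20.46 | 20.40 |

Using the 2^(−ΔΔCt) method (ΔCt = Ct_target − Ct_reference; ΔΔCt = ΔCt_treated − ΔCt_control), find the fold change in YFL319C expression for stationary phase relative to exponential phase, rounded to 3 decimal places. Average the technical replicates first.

Mean Ct: YFL319C exponential phase 21.730; YFL319C stationary phase 24.290; TAF10 exponential phase 21.275; TAF10 stationary phase 20.430
ΔCt(exponential phase) = 21.730 − 21.275 = 0.455
ΔCt(stationary phase) = 24.290 − 20.430 = 3.860
ΔΔCt = 3.860 − 0.455 = 3.405
Fold change = 2^(−3.405) = 0.0944

0.094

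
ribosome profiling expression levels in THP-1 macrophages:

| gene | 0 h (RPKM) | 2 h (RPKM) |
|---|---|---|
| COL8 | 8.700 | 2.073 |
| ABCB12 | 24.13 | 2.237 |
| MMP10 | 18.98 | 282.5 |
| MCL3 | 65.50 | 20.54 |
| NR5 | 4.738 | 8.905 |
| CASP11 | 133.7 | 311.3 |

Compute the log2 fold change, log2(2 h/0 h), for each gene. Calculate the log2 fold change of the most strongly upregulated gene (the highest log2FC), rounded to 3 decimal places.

3.896

log2(2.073/8.700) = -2.069  (COL8)
log2(2.237/24.13) = -3.431  (ABCB12)
log2(282.5/18.98) = 3.896  (MMP10)
log2(20.54/65.50) = -1.673  (MCL3)
log2(8.905/4.738) = 0.910  (NR5)
log2(311.3/133.7) = 1.219  (CASP11)
MMP10 is most strongly upregulated.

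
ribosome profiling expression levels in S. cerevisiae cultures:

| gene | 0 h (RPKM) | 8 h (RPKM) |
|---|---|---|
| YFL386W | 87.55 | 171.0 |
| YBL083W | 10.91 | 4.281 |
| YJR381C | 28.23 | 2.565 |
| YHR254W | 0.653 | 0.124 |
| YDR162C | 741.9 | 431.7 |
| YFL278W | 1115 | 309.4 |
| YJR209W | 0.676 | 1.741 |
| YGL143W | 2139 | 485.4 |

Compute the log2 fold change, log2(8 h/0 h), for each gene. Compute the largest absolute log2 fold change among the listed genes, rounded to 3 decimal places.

log2(171.0/87.55) = 0.966  (YFL386W)
log2(4.281/10.91) = -1.350  (YBL083W)
log2(2.565/28.23) = -3.460  (YJR381C)
log2(0.124/0.653) = -2.397  (YHR254W)
log2(431.7/741.9) = -0.781  (YDR162C)
log2(309.4/1115) = -1.849  (YFL278W)
log2(1.741/0.676) = 1.365  (YJR209W)
log2(485.4/2139) = -2.140  (YGL143W)
The largest magnitude belongs to YJR381C.

3.460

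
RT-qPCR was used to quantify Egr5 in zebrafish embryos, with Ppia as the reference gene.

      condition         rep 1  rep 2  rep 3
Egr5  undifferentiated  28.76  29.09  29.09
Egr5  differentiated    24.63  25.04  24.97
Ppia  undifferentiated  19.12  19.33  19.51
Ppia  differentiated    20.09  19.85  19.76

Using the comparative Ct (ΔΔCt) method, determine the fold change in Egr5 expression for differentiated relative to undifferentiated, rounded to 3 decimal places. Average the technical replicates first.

25.634

Mean Ct: Egr5 undifferentiated 28.980; Egr5 differentiated 24.880; Ppia undifferentiated 19.320; Ppia differentiated 19.900
ΔCt(undifferentiated) = 28.980 − 19.320 = 9.660
ΔCt(differentiated) = 24.880 − 19.900 = 4.980
ΔΔCt = 4.980 − 9.660 = -4.680
Fold change = 2^(−(-4.680)) = 2^4.680 = 25.6342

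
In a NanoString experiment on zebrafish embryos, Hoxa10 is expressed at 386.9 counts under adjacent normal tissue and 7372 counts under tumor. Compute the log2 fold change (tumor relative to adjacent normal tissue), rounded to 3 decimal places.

Fold change = 7372 / 386.9 = 19.0540
log2(19.0540) = 4.2520

4.252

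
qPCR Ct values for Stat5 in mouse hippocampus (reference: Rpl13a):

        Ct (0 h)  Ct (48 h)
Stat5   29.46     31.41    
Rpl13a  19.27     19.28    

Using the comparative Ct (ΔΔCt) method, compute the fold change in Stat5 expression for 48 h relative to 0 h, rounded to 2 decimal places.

0.26

ΔCt(0 h) = 29.460 − 19.270 = 10.190
ΔCt(48 h) = 31.410 − 19.280 = 12.130
ΔΔCt = 12.130 − 10.190 = 1.940
Fold change = 2^(−1.940) = 0.261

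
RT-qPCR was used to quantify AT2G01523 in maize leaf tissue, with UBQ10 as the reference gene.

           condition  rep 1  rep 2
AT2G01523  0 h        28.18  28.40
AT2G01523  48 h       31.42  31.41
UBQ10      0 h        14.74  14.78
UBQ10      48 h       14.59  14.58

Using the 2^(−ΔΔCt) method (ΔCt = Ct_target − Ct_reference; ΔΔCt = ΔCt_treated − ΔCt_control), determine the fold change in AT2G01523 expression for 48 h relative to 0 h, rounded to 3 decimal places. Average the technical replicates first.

0.102

Mean Ct: AT2G01523 0 h 28.290; AT2G01523 48 h 31.415; UBQ10 0 h 14.760; UBQ10 48 h 14.585
ΔCt(0 h) = 28.290 − 14.760 = 13.530
ΔCt(48 h) = 31.415 − 14.585 = 16.830
ΔΔCt = 16.830 − 13.530 = 3.300
Fold change = 2^(−3.300) = 0.1015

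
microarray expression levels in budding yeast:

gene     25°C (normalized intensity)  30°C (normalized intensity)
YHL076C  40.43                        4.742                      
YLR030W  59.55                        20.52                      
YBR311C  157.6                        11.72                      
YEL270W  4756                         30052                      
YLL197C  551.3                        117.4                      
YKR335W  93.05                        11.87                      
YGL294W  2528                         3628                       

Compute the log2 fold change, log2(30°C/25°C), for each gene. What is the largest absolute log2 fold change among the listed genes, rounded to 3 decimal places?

log2(4.742/40.43) = -3.092  (YHL076C)
log2(20.52/59.55) = -1.537  (YLR030W)
log2(11.72/157.6) = -3.749  (YBR311C)
log2(30052/4756) = 2.660  (YEL270W)
log2(117.4/551.3) = -2.231  (YLL197C)
log2(11.87/93.05) = -2.971  (YKR335W)
log2(3628/2528) = 0.521  (YGL294W)
The largest magnitude belongs to YBR311C.

3.749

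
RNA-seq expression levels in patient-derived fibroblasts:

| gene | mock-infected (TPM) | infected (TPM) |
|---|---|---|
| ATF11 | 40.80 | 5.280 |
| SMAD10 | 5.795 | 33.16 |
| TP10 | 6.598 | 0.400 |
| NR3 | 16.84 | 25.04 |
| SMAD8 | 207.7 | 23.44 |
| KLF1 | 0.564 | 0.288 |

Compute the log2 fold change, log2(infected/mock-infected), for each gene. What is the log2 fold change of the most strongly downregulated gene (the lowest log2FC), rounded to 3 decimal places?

log2(5.280/40.80) = -2.950  (ATF11)
log2(33.16/5.795) = 2.517  (SMAD10)
log2(0.400/6.598) = -4.044  (TP10)
log2(25.04/16.84) = 0.572  (NR3)
log2(23.44/207.7) = -3.147  (SMAD8)
log2(0.288/0.564) = -0.970  (KLF1)
TP10 is most strongly downregulated.

-4.044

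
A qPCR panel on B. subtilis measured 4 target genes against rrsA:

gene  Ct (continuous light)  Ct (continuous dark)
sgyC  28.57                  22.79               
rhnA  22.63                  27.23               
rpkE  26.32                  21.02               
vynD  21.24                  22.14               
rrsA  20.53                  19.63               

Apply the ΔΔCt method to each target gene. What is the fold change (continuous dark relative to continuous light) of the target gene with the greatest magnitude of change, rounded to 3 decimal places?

0.022

sgyC: ΔΔCt = (22.79−19.63) − (28.57−20.53) = 3.16 − 8.04 = -4.88; fold change = 2^4.88 = 29.446
rhnA: ΔΔCt = (27.23−19.63) − (22.63−20.53) = 7.60 − 2.10 = 5.50; fold change = 2^-5.50 = 0.022
rpkE: ΔΔCt = (21.02−19.63) − (26.32−20.53) = 1.39 − 5.79 = -4.40; fold change = 2^4.40 = 21.112
vynD: ΔΔCt = (22.14−19.63) − (21.24−20.53) = 2.51 − 0.71 = 1.80; fold change = 2^-1.80 = 0.287
rhnA has the largest |ΔΔCt| = 5.50.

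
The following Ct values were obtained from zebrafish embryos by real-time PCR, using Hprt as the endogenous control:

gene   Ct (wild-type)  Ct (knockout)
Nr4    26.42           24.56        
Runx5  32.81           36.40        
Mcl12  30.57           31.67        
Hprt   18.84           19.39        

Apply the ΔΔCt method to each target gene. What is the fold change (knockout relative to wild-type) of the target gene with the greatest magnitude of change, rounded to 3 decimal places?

Nr4: ΔΔCt = (24.56−19.39) − (26.42−18.84) = 5.17 − 7.58 = -2.41; fold change = 2^2.41 = 5.315
Runx5: ΔΔCt = (36.40−19.39) − (32.81−18.84) = 17.01 − 13.97 = 3.04; fold change = 2^-3.04 = 0.122
Mcl12: ΔΔCt = (31.67−19.39) − (30.57−18.84) = 12.28 − 11.73 = 0.55; fold change = 2^-0.55 = 0.683
Runx5 has the largest |ΔΔCt| = 3.04.

0.122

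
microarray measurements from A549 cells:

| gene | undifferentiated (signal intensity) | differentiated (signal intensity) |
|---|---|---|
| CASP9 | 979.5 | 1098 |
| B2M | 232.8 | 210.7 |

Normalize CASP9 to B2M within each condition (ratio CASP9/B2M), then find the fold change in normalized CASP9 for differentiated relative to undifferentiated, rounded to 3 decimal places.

1.239

CASP9/B2M (undifferentiated) = 979.5 / 232.8 = 4.2075
CASP9/B2M (differentiated) = 1098 / 210.7 = 5.2112
Fold change = 5.2112 / 4.2075 = 1.2386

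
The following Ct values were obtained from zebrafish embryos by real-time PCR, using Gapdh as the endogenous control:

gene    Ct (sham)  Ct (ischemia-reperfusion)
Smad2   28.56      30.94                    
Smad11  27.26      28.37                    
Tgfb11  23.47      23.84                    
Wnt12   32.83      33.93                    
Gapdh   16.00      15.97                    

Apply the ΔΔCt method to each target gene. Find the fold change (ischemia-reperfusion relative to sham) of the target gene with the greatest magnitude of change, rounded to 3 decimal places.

Smad2: ΔΔCt = (30.94−15.97) − (28.56−16.00) = 14.97 − 12.56 = 2.41; fold change = 2^-2.41 = 0.188
Smad11: ΔΔCt = (28.37−15.97) − (27.26−16.00) = 12.40 − 11.26 = 1.14; fold change = 2^-1.14 = 0.454
Tgfb11: ΔΔCt = (23.84−15.97) − (23.47−16.00) = 7.87 − 7.47 = 0.40; fold change = 2^-0.40 = 0.758
Wnt12: ΔΔCt = (33.93−15.97) − (32.83−16.00) = 17.96 − 16.83 = 1.13; fold change = 2^-1.13 = 0.457
Smad2 has the largest |ΔΔCt| = 2.41.

0.188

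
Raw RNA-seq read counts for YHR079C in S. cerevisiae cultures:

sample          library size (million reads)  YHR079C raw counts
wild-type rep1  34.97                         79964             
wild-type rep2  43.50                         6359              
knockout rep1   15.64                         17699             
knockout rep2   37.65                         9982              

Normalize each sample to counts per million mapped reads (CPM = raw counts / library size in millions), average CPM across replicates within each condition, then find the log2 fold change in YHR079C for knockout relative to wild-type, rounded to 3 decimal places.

CPM(wild-type rep1) = 79964 / 34.97 = 2286.6457
CPM(wild-type rep2) = 6359 / 43.50 = 146.1839
CPM(knockout rep1) = 17699 / 15.64 = 1131.6496
CPM(knockout rep2) = 9982 / 37.65 = 265.1262
mean CPM(wild-type) = 1216.4148; mean CPM(knockout) = 698.3879
Fold change = 698.3879 / 1216.4148 = 0.57414
log2(0.57414) = -0.8005

-0.801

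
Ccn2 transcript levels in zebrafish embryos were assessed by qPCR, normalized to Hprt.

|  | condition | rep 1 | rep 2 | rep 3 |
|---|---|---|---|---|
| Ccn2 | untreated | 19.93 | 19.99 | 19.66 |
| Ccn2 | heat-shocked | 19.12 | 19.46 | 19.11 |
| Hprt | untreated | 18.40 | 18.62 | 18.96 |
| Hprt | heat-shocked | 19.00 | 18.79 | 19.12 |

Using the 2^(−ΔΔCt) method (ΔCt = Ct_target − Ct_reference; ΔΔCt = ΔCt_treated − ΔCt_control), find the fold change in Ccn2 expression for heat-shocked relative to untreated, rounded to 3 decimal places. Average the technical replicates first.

1.919

Mean Ct: Ccn2 untreated 19.860; Ccn2 heat-shocked 19.230; Hprt untreated 18.660; Hprt heat-shocked 18.970
ΔCt(untreated) = 19.860 − 18.660 = 1.200
ΔCt(heat-shocked) = 19.230 − 18.970 = 0.260
ΔΔCt = 0.260 − 1.200 = -0.940
Fold change = 2^(−(-0.940)) = 2^0.940 = 1.9185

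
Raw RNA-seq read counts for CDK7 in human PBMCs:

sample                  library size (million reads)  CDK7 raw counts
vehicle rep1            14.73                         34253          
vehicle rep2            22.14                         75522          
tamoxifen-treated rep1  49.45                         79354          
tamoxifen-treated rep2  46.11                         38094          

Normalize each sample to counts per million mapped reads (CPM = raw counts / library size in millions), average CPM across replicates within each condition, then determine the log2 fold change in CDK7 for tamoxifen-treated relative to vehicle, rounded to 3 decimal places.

CPM(vehicle rep1) = 34253 / 14.73 = 2325.3904
CPM(vehicle rep2) = 75522 / 22.14 = 3411.1111
CPM(tamoxifen-treated rep1) = 79354 / 49.45 = 1604.7321
CPM(tamoxifen-treated rep2) = 38094 / 46.11 = 826.1548
mean CPM(vehicle) = 2868.2507; mean CPM(tamoxifen-treated) = 1215.4434
Fold change = 1215.4434 / 2868.2507 = 0.42376
log2(0.42376) = -1.2387

-1.239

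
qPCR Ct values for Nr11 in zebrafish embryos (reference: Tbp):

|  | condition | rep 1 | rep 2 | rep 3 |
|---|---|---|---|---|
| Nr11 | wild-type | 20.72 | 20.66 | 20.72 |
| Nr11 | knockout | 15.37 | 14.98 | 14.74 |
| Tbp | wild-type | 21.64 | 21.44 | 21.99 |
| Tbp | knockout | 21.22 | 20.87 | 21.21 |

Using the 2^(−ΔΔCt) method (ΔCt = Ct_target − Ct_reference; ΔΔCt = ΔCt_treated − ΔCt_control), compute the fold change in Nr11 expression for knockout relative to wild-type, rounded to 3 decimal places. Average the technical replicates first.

Mean Ct: Nr11 wild-type 20.700; Nr11 knockout 15.030; Tbp wild-type 21.690; Tbp knockout 21.100
ΔCt(wild-type) = 20.700 − 21.690 = -0.990
ΔCt(knockout) = 15.030 − 21.100 = -6.070
ΔΔCt = -6.070 − (-0.990) = -5.080
Fold change = 2^(−(-5.080)) = 2^5.080 = 33.8246

33.825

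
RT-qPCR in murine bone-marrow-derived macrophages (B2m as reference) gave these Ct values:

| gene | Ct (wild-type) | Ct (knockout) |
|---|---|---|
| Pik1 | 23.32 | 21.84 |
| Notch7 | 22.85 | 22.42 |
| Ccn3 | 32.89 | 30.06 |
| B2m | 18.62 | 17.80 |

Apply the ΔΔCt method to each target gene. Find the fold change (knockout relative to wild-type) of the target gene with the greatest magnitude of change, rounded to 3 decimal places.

Pik1: ΔΔCt = (21.84−17.80) − (23.32−18.62) = 4.04 − 4.70 = -0.66; fold change = 2^0.66 = 1.580
Notch7: ΔΔCt = (22.42−17.80) − (22.85−18.62) = 4.62 − 4.23 = 0.39; fold change = 2^-0.39 = 0.763
Ccn3: ΔΔCt = (30.06−17.80) − (32.89−18.62) = 12.26 − 14.27 = -2.01; fold change = 2^2.01 = 4.028
Ccn3 has the largest |ΔΔCt| = 2.01.

4.028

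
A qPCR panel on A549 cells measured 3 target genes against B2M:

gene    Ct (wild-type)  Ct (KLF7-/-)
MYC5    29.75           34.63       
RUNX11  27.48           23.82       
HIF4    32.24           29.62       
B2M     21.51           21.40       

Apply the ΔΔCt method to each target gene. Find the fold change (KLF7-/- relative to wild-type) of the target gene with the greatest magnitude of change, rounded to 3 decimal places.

MYC5: ΔΔCt = (34.63−21.40) − (29.75−21.51) = 13.23 − 8.24 = 4.99; fold change = 2^-4.99 = 0.031
RUNX11: ΔΔCt = (23.82−21.40) − (27.48−21.51) = 2.42 − 5.97 = -3.55; fold change = 2^3.55 = 11.713
HIF4: ΔΔCt = (29.62−21.40) − (32.24−21.51) = 8.22 − 10.73 = -2.51; fold change = 2^2.51 = 5.696
MYC5 has the largest |ΔΔCt| = 4.99.

0.031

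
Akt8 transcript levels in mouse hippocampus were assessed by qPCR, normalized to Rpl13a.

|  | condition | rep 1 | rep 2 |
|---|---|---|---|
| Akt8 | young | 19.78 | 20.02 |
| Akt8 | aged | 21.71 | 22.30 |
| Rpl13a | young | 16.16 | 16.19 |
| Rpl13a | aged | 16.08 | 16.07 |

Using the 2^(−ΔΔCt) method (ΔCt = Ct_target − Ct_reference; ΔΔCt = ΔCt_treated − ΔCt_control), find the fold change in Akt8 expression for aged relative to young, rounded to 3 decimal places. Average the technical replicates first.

0.217

Mean Ct: Akt8 young 19.900; Akt8 aged 22.005; Rpl13a young 16.175; Rpl13a aged 16.075
ΔCt(young) = 19.900 − 16.175 = 3.725
ΔCt(aged) = 22.005 − 16.075 = 5.930
ΔΔCt = 5.930 − 3.725 = 2.205
Fold change = 2^(−2.205) = 0.2169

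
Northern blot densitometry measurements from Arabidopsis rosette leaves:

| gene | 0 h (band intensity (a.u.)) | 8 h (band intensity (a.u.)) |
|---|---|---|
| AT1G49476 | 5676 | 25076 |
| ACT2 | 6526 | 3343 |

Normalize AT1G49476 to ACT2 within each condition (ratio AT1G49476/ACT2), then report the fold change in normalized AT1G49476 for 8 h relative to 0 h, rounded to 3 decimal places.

AT1G49476/ACT2 (0 h) = 5676 / 6526 = 0.86975
AT1G49476/ACT2 (8 h) = 25076 / 3343 = 7.501
Fold change = 7.501 / 0.86975 = 8.6244

8.624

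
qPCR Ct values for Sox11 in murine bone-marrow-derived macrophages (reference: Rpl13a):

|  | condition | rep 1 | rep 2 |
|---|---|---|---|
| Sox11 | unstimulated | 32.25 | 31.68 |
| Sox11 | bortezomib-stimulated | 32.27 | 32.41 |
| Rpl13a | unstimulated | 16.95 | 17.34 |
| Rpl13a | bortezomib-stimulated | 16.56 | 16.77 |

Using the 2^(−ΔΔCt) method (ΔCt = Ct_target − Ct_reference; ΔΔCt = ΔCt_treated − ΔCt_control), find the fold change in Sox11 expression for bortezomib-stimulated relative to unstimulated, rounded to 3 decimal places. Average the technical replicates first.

Mean Ct: Sox11 unstimulated 31.965; Sox11 bortezomib-stimulated 32.340; Rpl13a unstimulated 17.145; Rpl13a bortezomib-stimulated 16.665
ΔCt(unstimulated) = 31.965 − 17.145 = 14.820
ΔCt(bortezomib-stimulated) = 32.340 − 16.665 = 15.675
ΔΔCt = 15.675 − 14.820 = 0.855
Fold change = 2^(−0.855) = 0.5529

0.553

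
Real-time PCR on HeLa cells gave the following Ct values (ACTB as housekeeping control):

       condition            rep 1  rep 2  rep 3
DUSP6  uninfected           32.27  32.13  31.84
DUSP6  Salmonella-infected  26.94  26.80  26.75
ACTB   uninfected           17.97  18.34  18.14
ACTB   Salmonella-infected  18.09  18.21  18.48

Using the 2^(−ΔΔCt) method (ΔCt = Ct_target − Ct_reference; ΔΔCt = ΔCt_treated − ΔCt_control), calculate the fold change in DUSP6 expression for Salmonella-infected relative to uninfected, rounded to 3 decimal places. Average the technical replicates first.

41.070

Mean Ct: DUSP6 uninfected 32.080; DUSP6 Salmonella-infected 26.830; ACTB uninfected 18.150; ACTB Salmonella-infected 18.260
ΔCt(uninfected) = 32.080 − 18.150 = 13.930
ΔCt(Salmonella-infected) = 26.830 − 18.260 = 8.570
ΔΔCt = 8.570 − 13.930 = -5.360
Fold change = 2^(−(-5.360)) = 2^5.360 = 41.0696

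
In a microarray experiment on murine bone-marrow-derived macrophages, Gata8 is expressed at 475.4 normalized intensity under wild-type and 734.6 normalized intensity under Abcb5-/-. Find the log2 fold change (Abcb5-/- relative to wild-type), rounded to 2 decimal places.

0.63

Fold change = 734.6 / 475.4 = 1.5452
log2(1.5452) = 0.628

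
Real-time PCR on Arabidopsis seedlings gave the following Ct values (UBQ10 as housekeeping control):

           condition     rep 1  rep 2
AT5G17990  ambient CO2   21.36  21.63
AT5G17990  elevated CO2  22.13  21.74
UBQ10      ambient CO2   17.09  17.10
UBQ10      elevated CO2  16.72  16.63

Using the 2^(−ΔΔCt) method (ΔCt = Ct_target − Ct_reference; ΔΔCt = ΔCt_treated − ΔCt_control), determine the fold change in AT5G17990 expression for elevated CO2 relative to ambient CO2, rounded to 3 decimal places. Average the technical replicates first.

0.551

Mean Ct: AT5G17990 ambient CO2 21.495; AT5G17990 elevated CO2 21.935; UBQ10 ambient CO2 17.095; UBQ10 elevated CO2 16.675
ΔCt(ambient CO2) = 21.495 − 17.095 = 4.400
ΔCt(elevated CO2) = 21.935 − 16.675 = 5.260
ΔΔCt = 5.260 − 4.400 = 0.860
Fold change = 2^(−0.860) = 0.5510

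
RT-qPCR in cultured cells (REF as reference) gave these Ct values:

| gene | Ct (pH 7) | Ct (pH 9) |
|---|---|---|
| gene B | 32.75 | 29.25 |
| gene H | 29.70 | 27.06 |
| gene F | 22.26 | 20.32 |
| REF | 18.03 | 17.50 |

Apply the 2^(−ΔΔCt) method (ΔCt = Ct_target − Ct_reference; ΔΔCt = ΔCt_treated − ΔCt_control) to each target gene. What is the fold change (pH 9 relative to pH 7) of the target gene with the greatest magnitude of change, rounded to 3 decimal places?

gene B: ΔΔCt = (29.25−17.50) − (32.75−18.03) = 11.75 − 14.72 = -2.97; fold change = 2^2.97 = 7.835
gene H: ΔΔCt = (27.06−17.50) − (29.70−18.03) = 9.56 − 11.67 = -2.11; fold change = 2^2.11 = 4.317
gene F: ΔΔCt = (20.32−17.50) − (22.26−18.03) = 2.82 − 4.23 = -1.41; fold change = 2^1.41 = 2.657
gene B has the largest |ΔΔCt| = 2.97.

7.835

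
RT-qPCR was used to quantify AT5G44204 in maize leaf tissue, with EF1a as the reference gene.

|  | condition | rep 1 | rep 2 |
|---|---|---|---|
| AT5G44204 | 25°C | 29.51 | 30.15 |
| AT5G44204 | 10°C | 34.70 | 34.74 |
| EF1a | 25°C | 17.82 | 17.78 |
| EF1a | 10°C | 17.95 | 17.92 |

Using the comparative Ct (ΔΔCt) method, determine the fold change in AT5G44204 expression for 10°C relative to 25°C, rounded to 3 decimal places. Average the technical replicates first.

Mean Ct: AT5G44204 25°C 29.830; AT5G44204 10°C 34.720; EF1a 25°C 17.800; EF1a 10°C 17.935
ΔCt(25°C) = 29.830 − 17.800 = 12.030
ΔCt(10°C) = 34.720 − 17.935 = 16.785
ΔΔCt = 16.785 − 12.030 = 4.755
Fold change = 2^(−4.755) = 0.0370

0.037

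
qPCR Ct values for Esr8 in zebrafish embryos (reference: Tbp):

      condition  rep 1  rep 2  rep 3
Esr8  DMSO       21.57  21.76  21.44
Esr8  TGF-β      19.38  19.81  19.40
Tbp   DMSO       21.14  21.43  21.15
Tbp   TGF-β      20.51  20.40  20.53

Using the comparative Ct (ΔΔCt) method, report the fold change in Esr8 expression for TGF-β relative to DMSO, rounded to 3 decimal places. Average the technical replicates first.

Mean Ct: Esr8 DMSO 21.590; Esr8 TGF-β 19.530; Tbp DMSO 21.240; Tbp TGF-β 20.480
ΔCt(DMSO) = 21.590 − 21.240 = 0.350
ΔCt(TGF-β) = 19.530 − 20.480 = -0.950
ΔΔCt = -0.950 − 0.350 = -1.300
Fold change = 2^(−(-1.300)) = 2^1.300 = 2.4623

2.462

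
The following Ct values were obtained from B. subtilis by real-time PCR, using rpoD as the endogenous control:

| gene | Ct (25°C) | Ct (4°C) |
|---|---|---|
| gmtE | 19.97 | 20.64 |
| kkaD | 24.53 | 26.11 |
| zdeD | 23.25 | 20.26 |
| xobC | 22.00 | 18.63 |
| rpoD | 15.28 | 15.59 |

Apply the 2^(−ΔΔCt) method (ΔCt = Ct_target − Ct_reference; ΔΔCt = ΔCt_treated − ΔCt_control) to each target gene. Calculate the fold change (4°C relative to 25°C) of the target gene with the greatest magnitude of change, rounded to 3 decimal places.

gmtE: ΔΔCt = (20.64−15.59) − (19.97−15.28) = 5.05 − 4.69 = 0.36; fold change = 2^-0.36 = 0.779
kkaD: ΔΔCt = (26.11−15.59) − (24.53−15.28) = 10.52 − 9.25 = 1.27; fold change = 2^-1.27 = 0.415
zdeD: ΔΔCt = (20.26−15.59) − (23.25−15.28) = 4.67 − 7.97 = -3.30; fold change = 2^3.30 = 9.849
xobC: ΔΔCt = (18.63−15.59) − (22.00−15.28) = 3.04 − 6.72 = -3.68; fold change = 2^3.68 = 12.817
xobC has the largest |ΔΔCt| = 3.68.

12.817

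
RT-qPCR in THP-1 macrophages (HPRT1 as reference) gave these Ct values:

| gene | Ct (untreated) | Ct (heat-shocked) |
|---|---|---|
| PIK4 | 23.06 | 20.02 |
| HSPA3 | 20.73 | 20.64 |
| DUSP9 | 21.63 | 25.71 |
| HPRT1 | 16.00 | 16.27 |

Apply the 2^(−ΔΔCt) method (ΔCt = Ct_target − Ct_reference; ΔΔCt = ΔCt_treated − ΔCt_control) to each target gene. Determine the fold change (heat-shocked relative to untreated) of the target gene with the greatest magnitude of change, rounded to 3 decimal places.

0.071

PIK4: ΔΔCt = (20.02−16.27) − (23.06−16.00) = 3.75 − 7.06 = -3.31; fold change = 2^3.31 = 9.918
HSPA3: ΔΔCt = (20.64−16.27) − (20.73−16.00) = 4.37 − 4.73 = -0.36; fold change = 2^0.36 = 1.283
DUSP9: ΔΔCt = (25.71−16.27) − (21.63−16.00) = 9.44 − 5.63 = 3.81; fold change = 2^-3.81 = 0.071
DUSP9 has the largest |ΔΔCt| = 3.81.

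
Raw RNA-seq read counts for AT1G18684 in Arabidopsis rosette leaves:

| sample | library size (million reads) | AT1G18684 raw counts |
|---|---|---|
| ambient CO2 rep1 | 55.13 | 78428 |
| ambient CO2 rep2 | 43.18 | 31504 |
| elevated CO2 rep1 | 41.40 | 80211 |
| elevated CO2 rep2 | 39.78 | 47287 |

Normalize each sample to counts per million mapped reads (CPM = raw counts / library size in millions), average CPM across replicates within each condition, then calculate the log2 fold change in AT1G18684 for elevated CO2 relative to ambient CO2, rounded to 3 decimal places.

CPM(ambient CO2 rep1) = 78428 / 55.13 = 1422.6011
CPM(ambient CO2 rep2) = 31504 / 43.18 = 729.5970
CPM(elevated CO2 rep1) = 80211 / 41.40 = 1937.4638
CPM(elevated CO2 rep2) = 47287 / 39.78 = 1188.7129
mean CPM(ambient CO2) = 1076.0991; mean CPM(elevated CO2) = 1563.0883
Fold change = 1563.0883 / 1076.0991 = 1.45255
log2(1.45255) = 0.5386

0.539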